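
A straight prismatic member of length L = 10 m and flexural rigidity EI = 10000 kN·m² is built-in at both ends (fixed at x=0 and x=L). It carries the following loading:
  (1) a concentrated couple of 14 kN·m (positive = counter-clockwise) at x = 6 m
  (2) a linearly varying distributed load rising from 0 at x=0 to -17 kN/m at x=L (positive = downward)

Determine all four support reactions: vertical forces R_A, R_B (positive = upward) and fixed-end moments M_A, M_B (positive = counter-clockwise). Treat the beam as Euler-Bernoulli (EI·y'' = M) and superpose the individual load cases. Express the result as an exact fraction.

R_A = -5871/250 kN, M_A = -3914/75 kN·m, R_B = -15379/250 kN, M_B = 2167/25 kN·m

Load 1 — applied couple M₀=14 kN·m at a=6 m (b=L-a=4):
  R_A = 6M₀ab/L³ = 6·14·6·4/10³ = 252/125 kN
  M_A = M₀b(2a-b)/L² = 14·4·(2·6-4)/10² = 112/25 kN·m
  R_B = -6M₀ab/L³ = -6·14·6·4/10³ = -252/125 kN
  M_B = M₀a(2b-a)/L² = 14·6·(2·4-6)/10² = 42/25 kN·m
Load 2 — triangular load w₀=-17 kN/m (0→w₀ over full span):
  R_A = 3w₀L/20 = 3·(-17)·10/20 = -51/2 kN
  M_A = w₀L²/30 = (-17)·10²/30 = -170/3 kN·m
  R_B = 7w₀L/20 = 7·(-17)·10/20 = -119/2 kN
  M_B = -w₀L²/20 = -(-17)·10²/20 = 85 kN·m
Superposition: R_A = -5871/250 kN, M_A = -3914/75 kN·m, R_B = -15379/250 kN, M_B = 2167/25 kN·m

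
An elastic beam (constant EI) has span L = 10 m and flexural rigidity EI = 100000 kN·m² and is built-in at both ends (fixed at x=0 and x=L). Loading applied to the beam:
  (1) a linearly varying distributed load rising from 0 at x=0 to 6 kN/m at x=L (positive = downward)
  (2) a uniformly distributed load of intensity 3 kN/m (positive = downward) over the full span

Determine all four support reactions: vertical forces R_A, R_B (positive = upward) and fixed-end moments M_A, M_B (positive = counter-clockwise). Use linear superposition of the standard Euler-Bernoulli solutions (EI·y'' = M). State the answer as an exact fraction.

Load 1 — triangular load w₀=6 kN/m (0→w₀ over full span):
  R_A = 3w₀L/20 = 3·6·10/20 = 9 kN
  M_A = w₀L²/30 = 6·10²/30 = 20 kN·m
  R_B = 7w₀L/20 = 7·6·10/20 = 21 kN
  M_B = -w₀L²/20 = -6·10²/20 = -30 kN·m
Load 2 — uniform load w=3 kN/m over full span:
  R_A = wL/2 = 3·10/2 = 15 kN
  M_A = wL²/12 = 3·10²/12 = 25 kN·m
  R_B = wL/2 = 3·10/2 = 15 kN
  M_B = -wL²/12 = -3·10²/12 = -25 kN·m
Superposition: R_A = 24 kN, M_A = 45 kN·m, R_B = 36 kN, M_B = -55 kN·m

R_A = 24 kN, M_A = 45 kN·m, R_B = 36 kN, M_B = -55 kN·m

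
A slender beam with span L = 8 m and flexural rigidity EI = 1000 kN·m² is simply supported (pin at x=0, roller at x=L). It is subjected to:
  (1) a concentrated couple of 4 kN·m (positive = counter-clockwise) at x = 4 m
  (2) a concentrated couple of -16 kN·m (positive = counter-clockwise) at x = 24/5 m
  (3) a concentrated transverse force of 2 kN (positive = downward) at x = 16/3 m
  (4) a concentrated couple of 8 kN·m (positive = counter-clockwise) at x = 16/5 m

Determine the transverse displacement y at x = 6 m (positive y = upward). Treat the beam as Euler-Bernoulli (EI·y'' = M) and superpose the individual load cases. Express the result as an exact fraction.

y(6) = 3863/1012500 m

Load 1 — applied couple M₀=4 kN·m at a=4 m (b=L-a=4):
  y_1 = (M₀x³/(6L)-M₀(x-a)²/2+C₁x)/EI  [x>a] with C₁=M₀(3b²-L²)/(6L)=-4/3 = (4·6³/(6·8)-4·(6-4)²/2+(-4/3)·6)/1000 = 1/500 m
Load 2 — applied couple M₀=-16 kN·m at a=24/5 m (b=L-a=16/5):
  y_2 = (M₀x³/(6L)-M₀(x-a)²/2+C₁x)/EI  [x>a] with C₁=M₀(3b²-L²)/(6L)=832/75 = ((-16)·6³/(6·8)-(-16)·(6-(24/5))²/2+(832/75)·6)/1000 = 19/3125 m
Load 3 — point force P=2 kN at a=16/3 m (b=L-a=8/3):
  y_3 = -Pa(L-x)(2Lx-a²-x²)/(6LEI)  [x>a] = -2·(16/3)·(8-6)·(2·8·6-(16/3)²-6²)/(6·8·1000) = -142/10125 m
Load 4 — applied couple M₀=8 kN·m at a=16/5 m (b=L-a=24/5):
  y_4 = (M₀x³/(6L)-M₀(x-a)²/2+C₁x)/EI  [x>a] with C₁=M₀(3b²-L²)/(6L)=64/75 = (8·6³/(6·8)-8·(6-(16/5))²/2+(64/75)·6)/1000 = 61/6250 m
Superposition: y = Σ y_i = 3863/1012500 m ≈ 0.003815 m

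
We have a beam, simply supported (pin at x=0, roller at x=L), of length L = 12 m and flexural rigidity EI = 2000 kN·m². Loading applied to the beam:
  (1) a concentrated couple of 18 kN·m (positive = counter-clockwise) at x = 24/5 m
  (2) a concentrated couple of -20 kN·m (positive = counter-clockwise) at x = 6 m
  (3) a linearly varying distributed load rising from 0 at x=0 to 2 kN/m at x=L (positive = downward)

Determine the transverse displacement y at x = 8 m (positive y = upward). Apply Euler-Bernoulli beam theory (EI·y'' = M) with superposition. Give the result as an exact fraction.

y(8) = -641/6250 m

Load 1 — applied couple M₀=18 kN·m at a=24/5 m (b=L-a=36/5):
  y_1 = (M₀x³/(6L)-M₀(x-a)²/2+C₁x)/EI  [x>a] with C₁=M₀(3b²-L²)/(6L)=72/25 = (18·8³/(6·12)-18·(8-(24/5))²/2+(72/25)·8)/2000 = 92/3125 m
Load 2 — applied couple M₀=-20 kN·m at a=6 m (b=L-a=6):
  y_2 = (M₀x³/(6L)-M₀(x-a)²/2+C₁x)/EI  [x>a] with C₁=M₀(3b²-L²)/(6L)=10 = ((-20)·8³/(6·12)-(-20)·(8-6)²/2+10·8)/2000 = -1/90 m
Load 3 — triangular load w₀=2 kN/m (0→w₀ over full span):
  y_3 = -w₀x(7L⁴-10L²x²+3x⁴)/(360LEI) = -2·8·(7·12⁴-10·12²·8²+3·8⁴)/(360·12·2000) = -136/1125 m
Superposition: y = Σ y_i = -641/6250 m ≈ -0.102560 m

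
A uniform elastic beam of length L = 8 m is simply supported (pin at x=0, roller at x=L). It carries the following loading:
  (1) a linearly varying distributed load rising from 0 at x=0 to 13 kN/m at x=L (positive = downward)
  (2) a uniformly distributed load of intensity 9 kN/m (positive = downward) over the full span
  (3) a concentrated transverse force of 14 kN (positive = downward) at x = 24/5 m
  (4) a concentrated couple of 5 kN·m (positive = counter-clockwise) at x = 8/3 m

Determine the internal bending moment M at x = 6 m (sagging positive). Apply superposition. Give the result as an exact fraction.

M(6) = 2301/20 kN·m

Load 1 — triangular load w₀=13 kN/m (0→w₀ over full span):
  M_1 = w₀Lx/6 - w₀x³/(6L) = 13·8·6/6 - 13·6³/(6·8) = 91/2 kN·m
Load 2 — uniform load w=9 kN/m over full span:
  M_2 = wx(L-x)/2 = 9·6·(8-6)/2 = 54 kN·m
Load 3 — point force P=14 kN at a=24/5 m (b=L-a=16/5):
  M_3 = Pa(L-x)/L  [x>a] = 14·(24/5)·(8-6)/8 = 84/5 kN·m
Load 4 — applied couple M₀=5 kN·m at a=8/3 m (b=L-a=16/3):
  M_4 = M₀x/L - M₀  [x>a] = 5·6/8 - 5 = -5/4 kN·m
Superposition: M = Σ M_i = 2301/20 kN·m ≈ 115.050000 kN·m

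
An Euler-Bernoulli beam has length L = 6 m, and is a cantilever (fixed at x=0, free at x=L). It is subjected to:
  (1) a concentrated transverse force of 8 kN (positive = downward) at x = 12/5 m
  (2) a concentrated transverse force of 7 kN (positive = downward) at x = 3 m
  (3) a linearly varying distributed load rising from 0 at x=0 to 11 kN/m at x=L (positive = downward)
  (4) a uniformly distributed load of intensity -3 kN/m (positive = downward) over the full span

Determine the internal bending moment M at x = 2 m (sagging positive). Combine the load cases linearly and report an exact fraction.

Load 1 — point force P=8 kN at a=12/5 m (b=L-a=18/5):
  M_1 = -P(a-x)  [x≤a] = -8·((12/5)-2) = -16/5 kN·m
Load 2 — point force P=7 kN at a=3 m (b=L-a=3):
  M_2 = -P(a-x)  [x≤a] = -7·(3-2) = -7 kN·m
Load 3 — triangular load w₀=11 kN/m (0→w₀ over full span):
  M_3 = w₀Lx/2 - w₀L²/3 - w₀x³/(6L) = 11·6·2/2 - 11·6²/3 - 11·2³/(6·6) = -616/9 kN·m
Load 4 — uniform load w=-3 kN/m over full span:
  M_4 = -w(L-x)²/2 = -(-3)·(6-2)²/2 = 24 kN·m
Superposition: M = Σ M_i = -2459/45 kN·m ≈ -54.644444 kN·m

M(2) = -2459/45 kN·m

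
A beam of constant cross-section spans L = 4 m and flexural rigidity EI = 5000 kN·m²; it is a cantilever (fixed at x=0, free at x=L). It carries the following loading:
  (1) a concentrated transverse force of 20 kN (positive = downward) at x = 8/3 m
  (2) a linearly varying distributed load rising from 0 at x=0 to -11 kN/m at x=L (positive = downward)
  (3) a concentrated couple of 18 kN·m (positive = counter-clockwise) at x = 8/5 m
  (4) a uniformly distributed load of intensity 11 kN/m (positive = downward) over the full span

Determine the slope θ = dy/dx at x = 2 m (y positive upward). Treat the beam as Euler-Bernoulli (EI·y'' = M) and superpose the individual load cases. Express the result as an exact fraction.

θ(2) = -1961/150000 rad

Load 1 — point force P=20 kN at a=8/3 m (b=L-a=4/3):
  θ_1 = -Px(2a-x)/(2EI)  [x≤a] = -20·2·(2·(8/3)-2)/(2·5000) = -1/75 rad
Load 2 — triangular load w₀=-11 kN/m (0→w₀ over full span):
  θ_2 = (w₀Lx²/4-w₀L²x/3-w₀x⁴/(24L))/EI = ((-11)·4·2²/4-(-11)·4²·2/3-(-11)·2⁴/(24·4))/5000 = 451/30000 rad
Load 3 — applied couple M₀=18 kN·m at a=8/5 m (b=L-a=12/5):
  θ_3 = M₀a/EI  [x>a] = 18·(8/5)/5000 = 18/3125 rad
Load 4 — uniform load w=11 kN/m over full span:
  θ_4 = -wx(x²-3Lx+3L²)/(6EI) = -11·2·(2²-3·4·2+3·4²)/(6·5000) = -77/3750 rad
Superposition: θ = Σ θ_i = -1961/150000 rad ≈ -0.013073 rad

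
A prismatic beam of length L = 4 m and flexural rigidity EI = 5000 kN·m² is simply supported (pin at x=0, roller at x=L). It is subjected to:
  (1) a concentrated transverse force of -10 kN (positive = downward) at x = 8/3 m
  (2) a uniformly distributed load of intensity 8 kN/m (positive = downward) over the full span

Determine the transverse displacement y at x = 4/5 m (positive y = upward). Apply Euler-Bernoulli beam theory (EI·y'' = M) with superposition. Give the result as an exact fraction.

y(4/5) = -62024/31640625 m

Load 1 — point force P=-10 kN at a=8/3 m (b=L-a=4/3):
  y_1 = -Pbx(L²-b²-x²)/(6LEI)  [x≤a] = -(-10)·(4/3)·(4/5)·(4²-(4/3)²-(4/5)²)/(6·4·5000) = 1528/1265625 m
Load 2 — uniform load w=8 kN/m over full span:
  y_2 = -wx(L³-2Lx²+x³)/(24EI) = -8·(4/5)·(4³-2·4·(4/5)²+(4/5)³)/(24·5000) = -3712/1171875 m
Superposition: y = Σ y_i = -62024/31640625 m ≈ -0.001960 m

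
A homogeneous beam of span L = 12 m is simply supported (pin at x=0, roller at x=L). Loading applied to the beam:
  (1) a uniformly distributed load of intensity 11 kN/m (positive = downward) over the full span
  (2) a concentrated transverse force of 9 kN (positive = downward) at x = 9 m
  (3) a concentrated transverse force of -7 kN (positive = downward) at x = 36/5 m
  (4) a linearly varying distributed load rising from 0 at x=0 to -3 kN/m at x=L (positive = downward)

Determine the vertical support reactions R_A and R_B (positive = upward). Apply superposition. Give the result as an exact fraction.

R_A = 1189/20 kN, R_B = 1131/20 kN

Load 1 — uniform load w=11 kN/m over full span:
  R_A = wL/2 = 11·12/2 = 66 kN
  R_B = wL/2 = 11·12/2 = 66 kN
Load 2 — point force P=9 kN at a=9 m (b=L-a=3):
  R_A = Pb/L = 9·3/12 = 9/4 kN
  R_B = Pa/L = 9·9/12 = 27/4 kN
Load 3 — point force P=-7 kN at a=36/5 m (b=L-a=24/5):
  R_A = Pb/L = (-7)·(24/5)/12 = -14/5 kN
  R_B = Pa/L = (-7)·(36/5)/12 = -21/5 kN
Load 4 — triangular load w₀=-3 kN/m (0→w₀ over full span):
  R_A = w₀L/6 = (-3)·12/6 = -6 kN
  R_B = w₀L/3 = (-3)·12/3 = -12 kN
Superposition: R_A = 1189/20 kN, R_B = 1131/20 kN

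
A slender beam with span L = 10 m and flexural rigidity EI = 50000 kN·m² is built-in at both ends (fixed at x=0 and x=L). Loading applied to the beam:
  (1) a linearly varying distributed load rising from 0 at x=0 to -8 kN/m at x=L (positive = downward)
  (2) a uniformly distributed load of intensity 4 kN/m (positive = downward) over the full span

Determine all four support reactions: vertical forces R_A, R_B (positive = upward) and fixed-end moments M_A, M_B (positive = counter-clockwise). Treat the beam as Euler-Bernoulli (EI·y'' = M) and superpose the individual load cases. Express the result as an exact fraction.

Load 1 — triangular load w₀=-8 kN/m (0→w₀ over full span):
  R_A = 3w₀L/20 = 3·(-8)·10/20 = -12 kN
  M_A = w₀L²/30 = (-8)·10²/30 = -80/3 kN·m
  R_B = 7w₀L/20 = 7·(-8)·10/20 = -28 kN
  M_B = -w₀L²/20 = -(-8)·10²/20 = 40 kN·m
Load 2 — uniform load w=4 kN/m over full span:
  R_A = wL/2 = 4·10/2 = 20 kN
  M_A = wL²/12 = 4·10²/12 = 100/3 kN·m
  R_B = wL/2 = 4·10/2 = 20 kN
  M_B = -wL²/12 = -4·10²/12 = -100/3 kN·m
Superposition: R_A = 8 kN, M_A = 20/3 kN·m, R_B = -8 kN, M_B = 20/3 kN·m

R_A = 8 kN, M_A = 20/3 kN·m, R_B = -8 kN, M_B = 20/3 kN·m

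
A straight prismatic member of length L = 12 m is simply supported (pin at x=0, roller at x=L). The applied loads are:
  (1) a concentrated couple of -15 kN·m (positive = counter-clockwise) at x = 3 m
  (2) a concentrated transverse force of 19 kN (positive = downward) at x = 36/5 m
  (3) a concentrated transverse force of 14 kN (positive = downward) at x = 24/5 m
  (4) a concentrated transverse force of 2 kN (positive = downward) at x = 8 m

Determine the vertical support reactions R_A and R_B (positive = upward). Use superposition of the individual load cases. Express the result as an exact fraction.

Load 1 — applied couple M₀=-15 kN·m at a=3 m (b=L-a=9):
  R_A = M₀/L = (-15)/12 = -5/4 kN
  R_B = -M₀/L = -(-15)/12 = 5/4 kN
Load 2 — point force P=19 kN at a=36/5 m (b=L-a=24/5):
  R_A = Pb/L = 19·(24/5)/12 = 38/5 kN
  R_B = Pa/L = 19·(36/5)/12 = 57/5 kN
Load 3 — point force P=14 kN at a=24/5 m (b=L-a=36/5):
  R_A = Pb/L = 14·(36/5)/12 = 42/5 kN
  R_B = Pa/L = 14·(24/5)/12 = 28/5 kN
Load 4 — point force P=2 kN at a=8 m (b=L-a=4):
  R_A = Pb/L = 2·4/12 = 2/3 kN
  R_B = Pa/L = 2·8/12 = 4/3 kN
Superposition: R_A = 185/12 kN, R_B = 235/12 kN

R_A = 185/12 kN, R_B = 235/12 kN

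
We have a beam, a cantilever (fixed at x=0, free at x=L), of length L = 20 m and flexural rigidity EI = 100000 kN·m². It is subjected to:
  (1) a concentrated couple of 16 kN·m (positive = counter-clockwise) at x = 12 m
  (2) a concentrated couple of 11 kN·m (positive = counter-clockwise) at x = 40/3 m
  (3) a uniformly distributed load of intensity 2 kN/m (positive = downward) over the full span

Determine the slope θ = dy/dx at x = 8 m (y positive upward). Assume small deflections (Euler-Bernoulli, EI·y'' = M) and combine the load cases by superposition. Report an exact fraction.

Load 1 — applied couple M₀=16 kN·m at a=12 m (b=L-a=8):
  θ_1 = M₀x/EI  [x≤a] = 16·8/100000 = 4/3125 rad
Load 2 — applied couple M₀=11 kN·m at a=40/3 m (b=L-a=20/3):
  θ_2 = M₀x/EI  [x≤a] = 11·8/100000 = 11/12500 rad
Load 3 — uniform load w=2 kN/m over full span:
  θ_3 = -wx(x²-3Lx+3L²)/(6EI) = -2·8·(8²-3·20·8+3·20²)/(6·100000) = -196/9375 rad
Superposition: θ = Σ θ_i = -703/37500 rad ≈ -0.018747 rad

θ(8) = -703/37500 rad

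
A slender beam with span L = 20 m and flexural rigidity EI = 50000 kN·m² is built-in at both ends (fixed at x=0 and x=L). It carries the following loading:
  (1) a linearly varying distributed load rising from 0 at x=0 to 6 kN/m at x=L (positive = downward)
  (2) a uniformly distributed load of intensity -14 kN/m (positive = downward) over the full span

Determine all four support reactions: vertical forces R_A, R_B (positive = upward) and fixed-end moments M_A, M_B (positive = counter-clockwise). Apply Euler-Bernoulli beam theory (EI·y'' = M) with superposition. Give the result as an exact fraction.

R_A = -122 kN, M_A = -1160/3 kN·m, R_B = -98 kN, M_B = 1040/3 kN·m

Load 1 — triangular load w₀=6 kN/m (0→w₀ over full span):
  R_A = 3w₀L/20 = 3·6·20/20 = 18 kN
  M_A = w₀L²/30 = 6·20²/30 = 80 kN·m
  R_B = 7w₀L/20 = 7·6·20/20 = 42 kN
  M_B = -w₀L²/20 = -6·20²/20 = -120 kN·m
Load 2 — uniform load w=-14 kN/m over full span:
  R_A = wL/2 = (-14)·20/2 = -140 kN
  M_A = wL²/12 = (-14)·20²/12 = -1400/3 kN·m
  R_B = wL/2 = (-14)·20/2 = -140 kN
  M_B = -wL²/12 = -(-14)·20²/12 = 1400/3 kN·m
Superposition: R_A = -122 kN, M_A = -1160/3 kN·m, R_B = -98 kN, M_B = 1040/3 kN·m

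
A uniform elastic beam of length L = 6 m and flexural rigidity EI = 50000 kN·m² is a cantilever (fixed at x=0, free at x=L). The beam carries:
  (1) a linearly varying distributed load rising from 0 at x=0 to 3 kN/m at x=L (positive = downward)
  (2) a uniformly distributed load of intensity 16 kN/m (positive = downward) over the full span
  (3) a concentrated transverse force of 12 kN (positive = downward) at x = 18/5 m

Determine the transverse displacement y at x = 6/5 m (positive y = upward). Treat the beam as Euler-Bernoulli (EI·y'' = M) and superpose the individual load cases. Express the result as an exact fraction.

y(6/5) = -1813131/390625000 m

Load 1 — triangular load w₀=3 kN/m (0→w₀ over full span):
  y_1 = (w₀Lx³/12-w₀L²x²/6-w₀x⁵/(120L))/EI = (3·6·(6/5)³/12-3·6²·(6/5)²/6-3·(6/5)⁵/(120·6))/50000 = -182331/390625000 m
Load 2 — uniform load w=16 kN/m over full span:
  y_2 = -wx²(x²-4Lx+6L²)/(24EI) = -16·(6/5)²·((6/5)²-4·6·(6/5)+6·6²)/(24·50000) = -7074/1953125 m
Load 3 — point force P=12 kN at a=18/5 m (b=L-a=12/5):
  y_3 = -Px²(3a-x)/(6EI)  [x≤a] = -12·(6/5)²·(3·(18/5)-(6/5))/(6·50000) = -216/390625 m
Superposition: y = Σ y_i = -1813131/390625000 m ≈ -0.004642 m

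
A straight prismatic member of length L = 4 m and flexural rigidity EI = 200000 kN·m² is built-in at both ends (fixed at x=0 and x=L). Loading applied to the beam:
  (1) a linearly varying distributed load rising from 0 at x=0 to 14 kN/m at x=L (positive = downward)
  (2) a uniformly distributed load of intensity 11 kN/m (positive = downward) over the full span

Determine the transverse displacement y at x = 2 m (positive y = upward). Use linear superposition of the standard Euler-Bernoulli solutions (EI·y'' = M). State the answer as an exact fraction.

Load 1 — triangular load w₀=14 kN/m (0→w₀ over full span):
  y_1 = -w₀x²(L-x)²(x+2L)/(120LEI) = -14·2²·(4-2)²·(2+2·4)/(120·4·200000) = -7/300000 m
Load 2 — uniform load w=11 kN/m over full span:
  y_2 = -wx²(L-x)²/(24EI) = -11·2²·(4-2)²/(24·200000) = -11/300000 m
Superposition: y = Σ y_i = -3/50000 m ≈ -0.000060 m

y(2) = -3/50000 m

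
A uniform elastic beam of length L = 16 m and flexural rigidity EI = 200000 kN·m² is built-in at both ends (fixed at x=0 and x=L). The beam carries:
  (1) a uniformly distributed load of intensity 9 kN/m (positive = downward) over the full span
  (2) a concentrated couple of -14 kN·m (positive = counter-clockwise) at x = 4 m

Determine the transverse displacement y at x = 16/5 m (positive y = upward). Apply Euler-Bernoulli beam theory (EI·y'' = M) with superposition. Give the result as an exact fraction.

Load 1 — uniform load w=9 kN/m over full span:
  y_1 = -wx²(L-x)²/(24EI) = -9·(16/5)²·(16-(16/5))²/(24·200000) = -6144/1953125 m
Load 2 — applied couple M₀=-14 kN·m at a=4 m (b=L-a=12):
  y_2 = (R_Ax³/6 - M_Ax²/2)/EI  [x≤a] with R_A=-63/64, M_A=21/8 = ((-63/64)·(16/5)³/6 - (21/8)·(16/5)²/2)/200000 = -147/1562500 m
Superposition: y = Σ y_i = -25311/7812500 m ≈ -0.003240 m

y(16/5) = -25311/7812500 m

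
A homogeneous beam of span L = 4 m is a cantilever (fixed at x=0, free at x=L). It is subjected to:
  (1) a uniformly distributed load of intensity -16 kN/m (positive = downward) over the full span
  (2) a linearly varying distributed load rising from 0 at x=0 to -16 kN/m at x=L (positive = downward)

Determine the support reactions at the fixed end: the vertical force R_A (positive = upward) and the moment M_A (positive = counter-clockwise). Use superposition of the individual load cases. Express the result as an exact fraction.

Load 1 — uniform load w=-16 kN/m over full span:
  R_A = wL = (-16)·4 = -64 kN
  M_A = wL²/2 = (-16)·4²/2 = -128 kN·m
Load 2 — triangular load w₀=-16 kN/m (0→w₀ over full span):
  R_A = w₀L/2 = (-16)·4/2 = -32 kN
  M_A = w₀L²/3 = (-16)·4²/3 = -256/3 kN·m
Superposition: R_A = -96 kN, M_A = -640/3 kN·m

R_A = -96 kN, M_A = -640/3 kN·m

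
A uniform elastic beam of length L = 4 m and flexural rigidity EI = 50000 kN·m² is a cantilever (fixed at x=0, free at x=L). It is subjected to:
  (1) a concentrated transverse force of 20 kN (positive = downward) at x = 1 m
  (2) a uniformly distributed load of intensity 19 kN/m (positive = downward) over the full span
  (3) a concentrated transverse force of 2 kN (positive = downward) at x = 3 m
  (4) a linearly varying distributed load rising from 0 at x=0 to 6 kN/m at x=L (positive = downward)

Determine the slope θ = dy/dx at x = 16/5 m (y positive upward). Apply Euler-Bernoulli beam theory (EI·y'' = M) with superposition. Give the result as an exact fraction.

Load 1 — point force P=20 kN at a=1 m (b=L-a=3):
  θ_1 = -Pa²/(2EI)  [x>a] = -20·1²/(2·50000) = -1/5000 rad
Load 2 — uniform load w=19 kN/m over full span:
  θ_2 = -wx(x²-3Lx+3L²)/(6EI) = -19·(16/5)·((16/5)²-3·4·(16/5)+3·4²)/(6·50000) = -4712/1171875 rad
Load 3 — point force P=2 kN at a=3 m (b=L-a=1):
  θ_3 = -Pa²/(2EI)  [x>a] = -2·3²/(2·50000) = -9/50000 rad
Load 4 — triangular load w₀=6 kN/m (0→w₀ over full span):
  θ_4 = (w₀Lx²/4-w₀L²x/3-w₀x⁴/(24L))/EI = (6·4·(16/5)²/4-6·4²·(16/5)/3-6·(16/5)⁴/(24·4))/50000 = -1856/1953125 rad
Superposition: θ = Σ θ_i = -501673/93750000 rad ≈ -0.005351 rad

θ(16/5) = -501673/93750000 rad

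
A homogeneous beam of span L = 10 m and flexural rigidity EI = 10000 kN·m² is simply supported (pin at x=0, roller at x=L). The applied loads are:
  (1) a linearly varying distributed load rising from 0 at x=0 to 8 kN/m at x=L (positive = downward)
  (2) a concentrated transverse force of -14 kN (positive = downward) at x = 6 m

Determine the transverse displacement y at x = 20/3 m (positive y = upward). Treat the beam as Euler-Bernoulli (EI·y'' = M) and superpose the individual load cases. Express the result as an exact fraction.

Load 1 — triangular load w₀=8 kN/m (0→w₀ over full span):
  y_1 = -w₀x(7L⁴-10L²x²+3x⁴)/(360LEI) = -8·(20/3)·(7·10⁴-10·10²·(20/3)²+3·(20/3)⁴)/(360·10·10000) = -34/729 m
Load 2 — point force P=-14 kN at a=6 m (b=L-a=4):
  y_2 = -Pa(L-x)(2Lx-a²-x²)/(6LEI)  [x>a] = -(-14)·6·(10-(20/3))·(2·10·(20/3)-6²-(20/3)²)/(6·10·10000) = 833/33750 m
Superposition: y = Σ y_i = -20009/911250 m ≈ -0.021958 m

y(20/3) = -20009/911250 m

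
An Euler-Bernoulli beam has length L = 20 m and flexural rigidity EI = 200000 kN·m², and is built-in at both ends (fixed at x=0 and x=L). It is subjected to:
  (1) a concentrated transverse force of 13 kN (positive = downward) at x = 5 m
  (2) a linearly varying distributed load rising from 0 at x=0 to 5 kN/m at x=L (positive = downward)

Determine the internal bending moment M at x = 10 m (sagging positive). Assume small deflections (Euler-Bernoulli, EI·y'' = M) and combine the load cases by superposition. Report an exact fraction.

M(10) = 1195/24 kN·m

Load 1 — point force P=13 kN at a=5 m (b=L-a=15):
  M_1 = Pa²(a+3b)(L-x)/L³ - Pa²b/L²  [x>a] = 13·5²·(5+3·15)·(20-10)/20³ - 13·5²·15/20² = 65/8 kN·m
Load 2 — triangular load w₀=5 kN/m (0→w₀ over full span):
  M_2 = 3w₀Lx/20 - w₀L²/30 - w₀x³/(6L) = 3·5·20·10/20 - 5·20²/30 - 5·10³/(6·20) = 125/3 kN·m
Superposition: M = Σ M_i = 1195/24 kN·m ≈ 49.791667 kN·m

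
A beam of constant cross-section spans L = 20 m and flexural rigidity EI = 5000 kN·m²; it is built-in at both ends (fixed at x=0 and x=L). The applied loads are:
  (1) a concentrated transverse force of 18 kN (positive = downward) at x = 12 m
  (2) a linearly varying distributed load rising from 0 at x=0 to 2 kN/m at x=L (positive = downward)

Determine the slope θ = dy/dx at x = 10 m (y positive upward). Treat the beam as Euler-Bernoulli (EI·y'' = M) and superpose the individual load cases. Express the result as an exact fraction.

θ(10) = -557/75000 rad

Load 1 — point force P=18 kN at a=12 m (b=L-a=8):
  θ_1 = -Pb²x(2aL-(3a+b)x)/(2L³EI)  [x≤a] = -18·8²·10·(2·12·20-(3·12+8)·10)/(2·20³·5000) = -18/3125 rad
Load 2 — triangular load w₀=2 kN/m (0→w₀ over full span):
  θ_2 = -w₀(2x(L-x)(L-2x)(x+2L)+x²(L-x)²)/(120LEI) = -2·(2·10·(20-10)·(20-2·10)·(10+2·20)+10²·(20-10)²)/(120·20·5000) = -1/600 rad
Superposition: θ = Σ θ_i = -557/75000 rad ≈ -0.007427 rad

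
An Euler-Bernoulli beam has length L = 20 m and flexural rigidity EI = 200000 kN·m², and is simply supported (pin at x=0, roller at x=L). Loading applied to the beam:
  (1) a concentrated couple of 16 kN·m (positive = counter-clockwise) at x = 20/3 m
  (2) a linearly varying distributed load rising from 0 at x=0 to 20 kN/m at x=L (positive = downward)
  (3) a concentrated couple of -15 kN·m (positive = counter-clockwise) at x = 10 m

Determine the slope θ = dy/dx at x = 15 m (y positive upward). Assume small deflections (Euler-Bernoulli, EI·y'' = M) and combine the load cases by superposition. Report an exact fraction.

Load 1 — applied couple M₀=16 kN·m at a=20/3 m (b=L-a=40/3):
  θ_1 = (M₀x²/(2L)-M₀(x-a)+C₁)/EI  [x>a] with C₁=M₀(3b²-L²)/(6L)=160/9 = (16·15²/(2·20)-16·(15-(20/3))+(160/9))/200000 = -23/180000 rad
Load 2 — triangular load w₀=20 kN/m (0→w₀ over full span):
  θ_2 = -w₀(7L⁴-30L²x²+15x⁴)/(360LEI) = -20·(7·20⁴-30·20²·15²+15·15⁴)/(360·20·200000) = 1313/115200 rad
Load 3 — applied couple M₀=-15 kN·m at a=10 m (b=L-a=10):
  θ_3 = (M₀x²/(2L)-M₀(x-a)+C₁)/EI  [x>a] with C₁=M₀(3b²-L²)/(6L)=25/2 = ((-15)·15²/(2·20)-(-15)·(15-10)+(25/2))/200000 = 1/64000 rad
Superposition: θ = Σ θ_i = 5417/480000 rad ≈ 0.011285 rad

θ(15) = 5417/480000 rad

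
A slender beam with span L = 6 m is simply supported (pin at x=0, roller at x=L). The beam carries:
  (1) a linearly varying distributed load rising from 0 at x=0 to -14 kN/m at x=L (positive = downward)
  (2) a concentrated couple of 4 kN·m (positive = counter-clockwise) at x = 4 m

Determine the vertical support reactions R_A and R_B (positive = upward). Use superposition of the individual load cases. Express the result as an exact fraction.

R_A = -40/3 kN, R_B = -86/3 kN

Load 1 — triangular load w₀=-14 kN/m (0→w₀ over full span):
  R_A = w₀L/6 = (-14)·6/6 = -14 kN
  R_B = w₀L/3 = (-14)·6/3 = -28 kN
Load 2 — applied couple M₀=4 kN·m at a=4 m (b=L-a=2):
  R_A = M₀/L = 4/6 = 2/3 kN
  R_B = -M₀/L = -4/6 = -2/3 kN
Superposition: R_A = -40/3 kN, R_B = -86/3 kN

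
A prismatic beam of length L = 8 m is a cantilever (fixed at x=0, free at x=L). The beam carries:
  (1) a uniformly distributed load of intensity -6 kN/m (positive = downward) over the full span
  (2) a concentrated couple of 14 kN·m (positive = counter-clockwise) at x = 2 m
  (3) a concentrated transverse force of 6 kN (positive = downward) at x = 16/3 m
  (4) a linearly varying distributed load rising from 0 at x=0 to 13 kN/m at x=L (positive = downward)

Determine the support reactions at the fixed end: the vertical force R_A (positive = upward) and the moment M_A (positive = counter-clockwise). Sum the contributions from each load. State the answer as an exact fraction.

R_A = 10 kN, M_A = 310/3 kN·m

Load 1 — uniform load w=-6 kN/m over full span:
  R_A = wL = (-6)·8 = -48 kN
  M_A = wL²/2 = (-6)·8²/2 = -192 kN·m
Load 2 — applied couple M₀=14 kN·m at a=2 m (b=L-a=6):
  R_A = 0 kN
  M_A = -M₀ = -14 kN·m
Load 3 — point force P=6 kN at a=16/3 m (b=L-a=8/3):
  R_A = P = 6 kN
  M_A = Pa = 6·(16/3) = 32 kN·m
Load 4 — triangular load w₀=13 kN/m (0→w₀ over full span):
  R_A = w₀L/2 = 13·8/2 = 52 kN
  M_A = w₀L²/3 = 13·8²/3 = 832/3 kN·m
Superposition: R_A = 10 kN, M_A = 310/3 kN·m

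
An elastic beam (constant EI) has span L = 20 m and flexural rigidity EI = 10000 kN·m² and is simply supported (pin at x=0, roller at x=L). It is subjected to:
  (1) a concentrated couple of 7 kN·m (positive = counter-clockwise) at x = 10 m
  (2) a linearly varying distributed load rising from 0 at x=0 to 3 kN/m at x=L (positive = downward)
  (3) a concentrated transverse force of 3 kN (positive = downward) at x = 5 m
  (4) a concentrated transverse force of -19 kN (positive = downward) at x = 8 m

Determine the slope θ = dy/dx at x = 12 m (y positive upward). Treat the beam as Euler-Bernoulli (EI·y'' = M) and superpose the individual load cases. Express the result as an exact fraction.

Load 1 — applied couple M₀=7 kN·m at a=10 m (b=L-a=10):
  θ_1 = (M₀x²/(2L)-M₀(x-a)+C₁)/EI  [x>a] with C₁=M₀(3b²-L²)/(6L)=-35/6 = (7·12²/(2·20)-7·(12-10)+(-35/6))/10000 = 161/300000 rad
Load 2 — triangular load w₀=3 kN/m (0→w₀ over full span):
  θ_2 = -w₀(7L⁴-30L²x²+15x⁴)/(360LEI) = -3·(7·20⁴-30·20²·12²+15·12⁴)/(360·20·10000) = 116/9375 rad
Load 3 — point force P=3 kN at a=5 m (b=L-a=15):
  θ_3 = -Pa(2L²-6Lx+3x²+a²)/(6LEI)  [x>a] = -3·5·(2·20²-6·20·12+3·12²+5²)/(6·20·10000) = 183/80000 rad
Load 4 — point force P=-19 kN at a=8 m (b=L-a=12):
  θ_4 = -Pa(2L²-6Lx+3x²+a²)/(6LEI)  [x>a] = -(-19)·8·(2·20²-6·20·12+3·12²+8²)/(6·20·10000) = -57/3125 rad
Superposition: θ = Σ θ_i = -1217/400000 rad ≈ -0.003043 rad

θ(12) = -1217/400000 rad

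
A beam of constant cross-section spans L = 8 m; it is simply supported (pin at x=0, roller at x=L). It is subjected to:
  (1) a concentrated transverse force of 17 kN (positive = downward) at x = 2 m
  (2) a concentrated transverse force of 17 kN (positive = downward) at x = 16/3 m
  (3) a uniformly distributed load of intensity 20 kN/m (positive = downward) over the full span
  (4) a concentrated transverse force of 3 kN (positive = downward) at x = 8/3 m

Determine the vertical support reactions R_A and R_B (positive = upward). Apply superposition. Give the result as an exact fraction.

Load 1 — point force P=17 kN at a=2 m (b=L-a=6):
  R_A = Pb/L = 17·6/8 = 51/4 kN
  R_B = Pa/L = 17·2/8 = 17/4 kN
Load 2 — point force P=17 kN at a=16/3 m (b=L-a=8/3):
  R_A = Pb/L = 17·(8/3)/8 = 17/3 kN
  R_B = Pa/L = 17·(16/3)/8 = 34/3 kN
Load 3 — uniform load w=20 kN/m over full span:
  R_A = wL/2 = 20·8/2 = 80 kN
  R_B = wL/2 = 20·8/2 = 80 kN
Load 4 — point force P=3 kN at a=8/3 m (b=L-a=16/3):
  R_A = Pb/L = 3·(16/3)/8 = 2 kN
  R_B = Pa/L = 3·(8/3)/8 = 1 kN
Superposition: R_A = 1205/12 kN, R_B = 1159/12 kN

R_A = 1205/12 kN, R_B = 1159/12 kN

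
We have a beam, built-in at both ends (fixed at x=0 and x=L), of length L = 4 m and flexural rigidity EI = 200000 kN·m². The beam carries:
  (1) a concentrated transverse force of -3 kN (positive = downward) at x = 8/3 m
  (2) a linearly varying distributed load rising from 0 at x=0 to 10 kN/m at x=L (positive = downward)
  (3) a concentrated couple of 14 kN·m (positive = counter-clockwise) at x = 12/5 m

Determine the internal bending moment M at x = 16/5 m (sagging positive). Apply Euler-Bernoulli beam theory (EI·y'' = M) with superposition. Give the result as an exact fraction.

Load 1 — point force P=-3 kN at a=8/3 m (b=L-a=4/3):
  M_1 = Pa²(a+3b)(L-x)/L³ - Pa²b/L²  [x>a] = (-3)·(8/3)²·((8/3)+3·(4/3))·(4-(16/5))/4³ - (-3)·(8/3)²·(4/3)/4² = 0 kN·m
Load 2 — triangular load w₀=10 kN/m (0→w₀ over full span):
  M_2 = 3w₀Lx/20 - w₀L²/30 - w₀x³/(6L) = 3·10·4·(16/5)/20 - 10·4²/30 - 10·(16/5)³/(6·4) = 16/75 kN·m
Load 3 — applied couple M₀=14 kN·m at a=12/5 m (b=L-a=8/5):
  M_3 = R_Ax - M_A - M₀  [x>a] with R_A=126/25, M_A=112/25 = (126/25)·(16/5) - (112/25) - 14 = -294/125 kN·m
Superposition: M = Σ M_i = -802/375 kN·m ≈ -2.138667 kN·m

M(16/5) = -802/375 kN·m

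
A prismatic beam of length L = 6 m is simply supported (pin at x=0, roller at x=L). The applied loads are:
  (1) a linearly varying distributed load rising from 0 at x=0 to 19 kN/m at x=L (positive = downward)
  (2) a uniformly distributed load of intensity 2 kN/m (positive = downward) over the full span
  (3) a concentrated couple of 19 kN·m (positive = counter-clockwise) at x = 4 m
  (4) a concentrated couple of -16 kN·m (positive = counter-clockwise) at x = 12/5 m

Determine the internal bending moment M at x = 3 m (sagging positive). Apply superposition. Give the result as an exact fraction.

Load 1 — triangular load w₀=19 kN/m (0→w₀ over full span):
  M_1 = w₀Lx/6 - w₀x³/(6L) = 19·6·3/6 - 19·3³/(6·6) = 171/4 kN·m
Load 2 — uniform load w=2 kN/m over full span:
  M_2 = wx(L-x)/2 = 2·3·(6-3)/2 = 9 kN·m
Load 3 — applied couple M₀=19 kN·m at a=4 m (b=L-a=2):
  M_3 = M₀x/L  [x≤a] = 19·3/6 = 19/2 kN·m
Load 4 — applied couple M₀=-16 kN·m at a=12/5 m (b=L-a=18/5):
  M_4 = M₀x/L - M₀  [x>a] = (-16)·3/6 - (-16) = 8 kN·m
Superposition: M = Σ M_i = 277/4 kN·m ≈ 69.250000 kN·m

M(3) = 277/4 kN·m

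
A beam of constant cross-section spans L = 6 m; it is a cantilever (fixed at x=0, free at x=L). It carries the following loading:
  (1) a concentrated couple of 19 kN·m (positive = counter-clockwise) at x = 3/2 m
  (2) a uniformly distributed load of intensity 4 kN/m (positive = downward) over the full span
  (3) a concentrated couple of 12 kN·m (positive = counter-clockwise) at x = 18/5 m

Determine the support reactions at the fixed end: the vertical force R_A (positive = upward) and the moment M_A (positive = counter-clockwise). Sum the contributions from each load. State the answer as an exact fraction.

R_A = 24 kN, M_A = 41 kN·m

Load 1 — applied couple M₀=19 kN·m at a=3/2 m (b=L-a=9/2):
  R_A = 0 kN
  M_A = -M₀ = -19 kN·m
Load 2 — uniform load w=4 kN/m over full span:
  R_A = wL = 4·6 = 24 kN
  M_A = wL²/2 = 4·6²/2 = 72 kN·m
Load 3 — applied couple M₀=12 kN·m at a=18/5 m (b=L-a=12/5):
  R_A = 0 kN
  M_A = -M₀ = -12 kN·m
Superposition: R_A = 24 kN, M_A = 41 kN·m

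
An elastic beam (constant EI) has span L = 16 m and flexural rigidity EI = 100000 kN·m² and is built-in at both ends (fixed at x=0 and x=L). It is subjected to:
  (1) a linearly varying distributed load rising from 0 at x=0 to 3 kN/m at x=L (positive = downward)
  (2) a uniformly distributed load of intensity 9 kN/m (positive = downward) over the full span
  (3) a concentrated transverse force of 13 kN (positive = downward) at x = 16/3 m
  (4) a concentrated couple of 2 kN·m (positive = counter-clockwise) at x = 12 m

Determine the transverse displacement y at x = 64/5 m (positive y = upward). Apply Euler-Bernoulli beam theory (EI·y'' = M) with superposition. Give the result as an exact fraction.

y(64/5) = -64052753/7910156250 m

Load 1 — triangular load w₀=3 kN/m (0→w₀ over full span):
  y_1 = -w₀x²(L-x)²(x+2L)/(120LEI) = -3·(64/5)²·(16-(64/5))²·((64/5)+2·16)/(120·16·100000) = -57344/48828125 m
Load 2 — uniform load w=9 kN/m over full span:
  y_2 = -wx²(L-x)²/(24EI) = -9·(64/5)²·(16-(64/5))²/(24·100000) = -12288/1953125 m
Load 3 — point force P=13 kN at a=16/3 m (b=L-a=32/3):
  y_3 = -Pa²(L-x)²(3bL-(3b+a)(L-x))/(6L³EI)  [x>a] = -13·(16/3)²·(16-(64/5))²·(3·(32/3)·16-(3·(32/3)+(16/3))·(16-(64/5)))/(6·16³·100000) = -19136/31640625 m
Load 4 — applied couple M₀=2 kN·m at a=12 m (b=L-a=4):
  y_4 = (R_Ax³/6 - M_Ax²/2 - M₀(x-a)²/2)/EI  [x>a] with R_A=9/64, M_A=5/8 = ((9/64)·(64/5)³/6 - (5/8)·(64/5)²/2 - 2·((64/5)-12)²/2)/100000 = -21/781250 m
Superposition: y = Σ y_i = -64052753/7910156250 m ≈ -0.008098 m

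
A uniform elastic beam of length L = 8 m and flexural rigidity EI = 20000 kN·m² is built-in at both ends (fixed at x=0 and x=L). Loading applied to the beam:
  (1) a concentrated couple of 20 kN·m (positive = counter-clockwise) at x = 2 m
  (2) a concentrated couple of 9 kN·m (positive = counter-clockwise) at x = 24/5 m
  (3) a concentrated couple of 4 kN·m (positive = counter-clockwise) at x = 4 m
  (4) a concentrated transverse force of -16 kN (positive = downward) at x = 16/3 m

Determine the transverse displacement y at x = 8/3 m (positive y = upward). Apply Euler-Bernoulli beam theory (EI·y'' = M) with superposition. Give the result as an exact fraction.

Load 1 — applied couple M₀=20 kN·m at a=2 m (b=L-a=6):
  y_1 = (R_Ax³/6 - M_Ax²/2 - M₀(x-a)²/2)/EI  [x>a] with R_A=45/16, M_A=-15/4 = ((45/16)·(8/3)³/6 - (-15/4)·(8/3)²/2 - 20·((8/3)-2)²/2)/20000 = 1/1125 m
Load 2 — applied couple M₀=9 kN·m at a=24/5 m (b=L-a=16/5):
  y_2 = (R_Ax³/6 - M_Ax²/2)/EI  [x≤a] with R_A=81/50, M_A=72/25 = ((81/50)·(8/3)³/6 - (72/25)·(8/3)²/2)/20000 = -4/15625 m
Load 3 — applied couple M₀=4 kN·m at a=4 m (b=L-a=4):
  y_3 = (R_Ax³/6 - M_Ax²/2)/EI  [x≤a] with R_A=3/4, M_A=1 = ((3/4)·(8/3)³/6 - 1·(8/3)²/2)/20000 = -1/16875 m
Load 4 — point force P=-16 kN at a=16/3 m (b=L-a=8/3):
  y_4 = -Pb²x²(3aL-(3a+b)x)/(6L³EI)  [x≤a] = -(-16)·(8/3)²·(8/3)²·(3·(16/3)·8-(3·(16/3)+(8/3))·(8/3))/(6·8³·20000) = 1408/1366875 m
Superposition: y = Σ y_i = 54802/34171875 m ≈ 0.001604 m

y(8/3) = 54802/34171875 m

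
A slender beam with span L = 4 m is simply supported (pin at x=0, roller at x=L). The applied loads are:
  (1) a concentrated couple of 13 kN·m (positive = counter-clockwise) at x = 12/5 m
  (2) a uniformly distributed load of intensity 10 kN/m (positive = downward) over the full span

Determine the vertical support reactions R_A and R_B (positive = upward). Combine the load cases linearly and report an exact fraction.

Load 1 — applied couple M₀=13 kN·m at a=12/5 m (b=L-a=8/5):
  R_A = M₀/L = 13/4 kN
  R_B = -M₀/L = -13/4 kN
Load 2 — uniform load w=10 kN/m over full span:
  R_A = wL/2 = 10·4/2 = 20 kN
  R_B = wL/2 = 10·4/2 = 20 kN
Superposition: R_A = 93/4 kN, R_B = 67/4 kN

R_A = 93/4 kN, R_B = 67/4 kN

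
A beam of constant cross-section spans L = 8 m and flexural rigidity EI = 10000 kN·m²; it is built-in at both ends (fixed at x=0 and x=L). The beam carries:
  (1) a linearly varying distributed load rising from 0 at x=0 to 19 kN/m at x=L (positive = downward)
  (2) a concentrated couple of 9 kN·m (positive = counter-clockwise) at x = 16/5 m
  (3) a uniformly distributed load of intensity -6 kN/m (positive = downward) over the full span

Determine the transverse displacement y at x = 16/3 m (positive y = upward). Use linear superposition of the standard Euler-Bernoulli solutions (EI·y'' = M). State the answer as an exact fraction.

y(16/3) = -33848/11390625 m

Load 1 — triangular load w₀=19 kN/m (0→w₀ over full span):
  y_1 = -w₀x²(L-x)²(x+2L)/(120LEI) = -19·(16/3)²·(8-(16/3))²·((16/3)+2·8)/(120·8·10000) = -19456/2278125 m
Load 2 — applied couple M₀=9 kN·m at a=16/5 m (b=L-a=24/5):
  y_2 = (R_Ax³/6 - M_Ax²/2 - M₀(x-a)²/2)/EI  [x>a] with R_A=81/50, M_A=27/25 = ((81/50)·(16/3)³/6 - (27/25)·(16/3)²/2 - 9·((16/3)-(16/5))²/2)/10000 = 8/15625 m
Load 3 — uniform load w=-6 kN/m over full span:
  y_3 = -wx²(L-x)²/(24EI) = -(-6)·(16/3)²·(8-(16/3))²/(24·10000) = 256/50625 m
Superposition: y = Σ y_i = -33848/11390625 m ≈ -0.002972 m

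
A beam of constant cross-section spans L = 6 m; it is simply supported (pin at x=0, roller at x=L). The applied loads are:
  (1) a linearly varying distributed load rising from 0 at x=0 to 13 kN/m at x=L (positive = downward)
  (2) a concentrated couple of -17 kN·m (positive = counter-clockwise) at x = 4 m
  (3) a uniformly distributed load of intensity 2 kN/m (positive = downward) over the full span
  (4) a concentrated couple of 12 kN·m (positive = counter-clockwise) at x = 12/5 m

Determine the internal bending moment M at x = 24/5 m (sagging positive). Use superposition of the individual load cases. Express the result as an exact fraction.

M(24/5) = 3653/125 kN·m

Load 1 — triangular load w₀=13 kN/m (0→w₀ over full span):
  M_1 = w₀Lx/6 - w₀x³/(6L) = 13·6·(24/5)/6 - 13·(24/5)³/(6·6) = 2808/125 kN·m
Load 2 — applied couple M₀=-17 kN·m at a=4 m (b=L-a=2):
  M_2 = M₀x/L - M₀  [x>a] = (-17)·(24/5)/6 - (-17) = 17/5 kN·m
Load 3 — uniform load w=2 kN/m over full span:
  M_3 = wx(L-x)/2 = 2·(24/5)·(6-(24/5))/2 = 144/25 kN·m
Load 4 — applied couple M₀=12 kN·m at a=12/5 m (b=L-a=18/5):
  M_4 = M₀x/L - M₀  [x>a] = 12·(24/5)/6 - 12 = -12/5 kN·m
Superposition: M = Σ M_i = 3653/125 kN·m ≈ 29.224000 kN·m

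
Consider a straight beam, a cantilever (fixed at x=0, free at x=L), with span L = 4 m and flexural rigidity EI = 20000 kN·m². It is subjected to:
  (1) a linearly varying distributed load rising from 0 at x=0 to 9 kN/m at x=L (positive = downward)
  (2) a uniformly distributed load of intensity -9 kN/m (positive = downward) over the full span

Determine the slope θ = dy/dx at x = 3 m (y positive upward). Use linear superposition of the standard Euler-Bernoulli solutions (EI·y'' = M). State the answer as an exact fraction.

Load 1 — triangular load w₀=9 kN/m (0→w₀ over full span):
  θ_1 = (w₀Lx²/4-w₀L²x/3-w₀x⁴/(24L))/EI = (9·4·3²/4-9·4²·3/3-9·3⁴/(24·4))/20000 = -2259/640000 rad
Load 2 — uniform load w=-9 kN/m over full span:
  θ_2 = -wx(x²-3Lx+3L²)/(6EI) = -(-9)·3·(3²-3·4·3+3·4²)/(6·20000) = 189/40000 rad
Superposition: θ = Σ θ_i = 153/128000 rad ≈ 0.001195 rad

θ(3) = 153/128000 rad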